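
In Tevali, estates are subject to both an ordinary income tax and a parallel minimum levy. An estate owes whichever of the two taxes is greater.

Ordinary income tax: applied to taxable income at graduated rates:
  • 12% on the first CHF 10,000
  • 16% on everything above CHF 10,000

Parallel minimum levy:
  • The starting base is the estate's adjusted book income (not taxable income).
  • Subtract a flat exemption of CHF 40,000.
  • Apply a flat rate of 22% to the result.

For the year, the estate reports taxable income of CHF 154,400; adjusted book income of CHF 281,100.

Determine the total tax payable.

Ordinary income tax:
  CHF 10,000 × 12% = CHF 1,200
  CHF 144,400 × 16% = CHF 23,104
  → CHF 24,304

Parallel minimum levy:
  Base (adjusted book income): CHF 281,100
  Less exemption CHF 40,000 → base CHF 241,100
  CHF 241,100 × 22% = CHF 53,042

CHF 53,042 > CHF 24,304, so the parallel minimum levy is the binding amount.

CHF 53,042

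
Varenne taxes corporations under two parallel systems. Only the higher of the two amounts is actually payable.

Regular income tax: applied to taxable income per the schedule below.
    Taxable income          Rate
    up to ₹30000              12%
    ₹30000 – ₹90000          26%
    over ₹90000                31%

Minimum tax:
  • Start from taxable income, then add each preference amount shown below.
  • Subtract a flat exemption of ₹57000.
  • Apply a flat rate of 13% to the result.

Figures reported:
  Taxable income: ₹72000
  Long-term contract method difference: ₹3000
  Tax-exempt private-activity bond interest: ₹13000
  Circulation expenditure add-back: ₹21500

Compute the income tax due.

Minimum tax:
  Adjusted income: ₹72000 + ₹3000 + ₹13000 + ₹21500 = ₹109500
  Less exemption ₹57000 → base ₹52500
  ₹52500 × 13% = ₹6825

Regular income tax:
  ₹30000 × 12% = ₹3600
  ₹42000 × 26% = ₹10920
  → ₹14520

₹14520 > ₹6825, so the regular income tax governs.

₹14520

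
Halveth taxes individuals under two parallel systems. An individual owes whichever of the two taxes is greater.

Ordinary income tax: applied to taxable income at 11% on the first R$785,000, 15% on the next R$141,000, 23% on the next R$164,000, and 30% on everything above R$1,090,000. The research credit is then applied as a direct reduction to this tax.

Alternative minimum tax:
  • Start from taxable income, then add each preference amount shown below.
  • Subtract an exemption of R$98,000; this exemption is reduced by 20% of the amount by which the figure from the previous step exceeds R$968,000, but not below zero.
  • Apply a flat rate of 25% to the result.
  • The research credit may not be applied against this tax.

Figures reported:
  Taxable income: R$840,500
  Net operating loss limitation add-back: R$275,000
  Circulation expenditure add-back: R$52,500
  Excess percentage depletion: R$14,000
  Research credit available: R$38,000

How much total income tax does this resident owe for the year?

Alternative minimum tax:
  Adjusted income: R$840,500 + R$275,000 + R$52,500 + R$14,000 = R$1,182,000
  Exemption: R$98,000 − 20% × (R$1,182,000 − R$968,000) = R$98,000 − R$42,800 = R$55,200
  Base: R$1,182,000 − R$55,200 = R$1,126,800
  R$1,126,800 × 25% = R$281,700

Ordinary income tax:
  R$785,000 × 11% = R$86,350
  R$55,500 × 15% = R$8,325
  → R$94,675
  Less research credit R$38,000 → R$56,675

R$281,700 > R$56,675, so the alternative minimum tax is the binding amount.

R$281,700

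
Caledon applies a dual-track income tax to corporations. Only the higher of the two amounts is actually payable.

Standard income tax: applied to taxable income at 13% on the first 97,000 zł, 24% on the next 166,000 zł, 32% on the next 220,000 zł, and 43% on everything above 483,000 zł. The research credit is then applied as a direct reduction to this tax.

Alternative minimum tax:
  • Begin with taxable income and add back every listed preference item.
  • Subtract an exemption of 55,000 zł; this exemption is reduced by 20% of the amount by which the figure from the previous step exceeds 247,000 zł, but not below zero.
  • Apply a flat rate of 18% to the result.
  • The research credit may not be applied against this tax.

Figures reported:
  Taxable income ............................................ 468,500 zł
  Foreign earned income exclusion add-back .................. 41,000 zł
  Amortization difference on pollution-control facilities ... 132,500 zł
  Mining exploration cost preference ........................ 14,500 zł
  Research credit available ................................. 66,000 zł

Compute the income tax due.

118,170 zł

Standard income tax:
  97,000 zł × 13% = 12,610 zł
  166,000 zł × 24% = 39,840 zł
  205,500 zł × 32% = 65,760 zł
  → 118,210 zł
  Less research credit 66,000 zł → 52,210 zł

Alternative minimum tax:
  Adjusted income: 468,500 zł + 41,000 zł + 132,500 zł + 14,500 zł = 656,500 zł
  Exemption: 20% × (656,500 zł − 247,000 zł) = 81,900 zł ≥ 55,000 zł, so the exemption is fully phased out
  Base: 656,500 zł − 0 zł = 656,500 zł
  656,500 zł × 18% = 118,170 zł

118,170 zł > 52,210 zł, so the alternative minimum tax is the binding amount.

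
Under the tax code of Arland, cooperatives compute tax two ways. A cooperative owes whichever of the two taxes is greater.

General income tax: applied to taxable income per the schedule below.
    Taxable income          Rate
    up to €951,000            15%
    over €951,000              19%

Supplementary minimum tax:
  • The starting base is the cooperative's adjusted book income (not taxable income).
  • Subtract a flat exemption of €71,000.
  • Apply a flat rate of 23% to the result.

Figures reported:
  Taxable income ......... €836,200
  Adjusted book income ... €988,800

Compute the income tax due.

€211,094

Supplementary minimum tax:
  Base (adjusted book income): €988,800
  Less exemption €71,000 → base €917,800
  €917,800 × 23% = €211,094

General income tax:
  €836,200 × 15% = €125,430

€211,094 > €125,430, so the supplementary minimum tax is the binding amount.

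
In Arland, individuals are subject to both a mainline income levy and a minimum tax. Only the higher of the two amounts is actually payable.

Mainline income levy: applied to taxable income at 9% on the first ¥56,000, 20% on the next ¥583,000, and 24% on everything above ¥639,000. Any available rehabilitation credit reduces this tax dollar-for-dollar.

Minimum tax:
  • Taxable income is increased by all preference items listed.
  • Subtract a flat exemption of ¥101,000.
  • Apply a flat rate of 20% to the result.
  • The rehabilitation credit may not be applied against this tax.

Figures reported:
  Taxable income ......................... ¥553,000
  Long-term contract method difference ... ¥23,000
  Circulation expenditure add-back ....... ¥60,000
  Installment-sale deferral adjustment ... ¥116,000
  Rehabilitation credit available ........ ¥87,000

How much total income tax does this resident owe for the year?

¥130,200

Mainline income levy:
  ¥56,000 × 9% = ¥5,040
  ¥497,000 × 20% = ¥99,400
  → ¥104,440
  Less rehabilitation credit ¥87,000 → ¥17,440

Minimum tax:
  Adjusted income: ¥553,000 + ¥23,000 + ¥60,000 + ¥116,000 = ¥752,000
  Less exemption ¥101,000 → base ¥651,000
  ¥651,000 × 20% = ¥130,200

¥130,200 > ¥17,440, so the minimum tax is the binding amount.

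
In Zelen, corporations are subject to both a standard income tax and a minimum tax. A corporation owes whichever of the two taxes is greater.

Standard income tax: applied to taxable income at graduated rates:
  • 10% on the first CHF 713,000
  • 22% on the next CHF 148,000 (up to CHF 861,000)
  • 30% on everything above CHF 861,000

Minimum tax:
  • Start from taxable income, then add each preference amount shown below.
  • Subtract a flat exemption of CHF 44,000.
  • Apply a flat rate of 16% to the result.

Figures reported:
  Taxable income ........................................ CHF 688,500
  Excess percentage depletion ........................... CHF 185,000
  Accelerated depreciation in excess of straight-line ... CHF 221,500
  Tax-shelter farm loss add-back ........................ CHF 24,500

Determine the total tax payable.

Standard income tax:
  CHF 688,500 × 10% = CHF 68,850

Minimum tax:
  Adjusted income: CHF 688,500 + CHF 185,000 + CHF 221,500 + CHF 24,500 = CHF 1,119,500
  Less exemption CHF 44,000 → base CHF 1,075,500
  CHF 1,075,500 × 16% = CHF 172,080

CHF 172,080 > CHF 68,850, so the minimum tax is the binding amount.

CHF 172,080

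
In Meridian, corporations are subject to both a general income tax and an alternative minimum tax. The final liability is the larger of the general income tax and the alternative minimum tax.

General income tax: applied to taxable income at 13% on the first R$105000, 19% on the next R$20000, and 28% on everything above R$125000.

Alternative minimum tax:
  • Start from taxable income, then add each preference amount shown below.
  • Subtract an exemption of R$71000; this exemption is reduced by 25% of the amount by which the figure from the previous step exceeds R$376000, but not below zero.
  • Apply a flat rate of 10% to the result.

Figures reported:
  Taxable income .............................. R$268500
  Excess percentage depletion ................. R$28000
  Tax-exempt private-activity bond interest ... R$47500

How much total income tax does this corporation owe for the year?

General income tax:
  R$105000 × 13% = R$13650
  R$20000 × 19% = R$3800
  R$143500 × 28% = R$40180
  → R$57630

Alternative minimum tax:
  Adjusted income: R$268500 + R$28000 + R$47500 = R$344000
  Exemption: R$344000 ≤ R$376000, so full R$71000 applies
  Base: R$344000 − R$71000 = R$273000
  R$273000 × 10% = R$27300

R$57630 > R$27300, so the general income tax governs.

R$57630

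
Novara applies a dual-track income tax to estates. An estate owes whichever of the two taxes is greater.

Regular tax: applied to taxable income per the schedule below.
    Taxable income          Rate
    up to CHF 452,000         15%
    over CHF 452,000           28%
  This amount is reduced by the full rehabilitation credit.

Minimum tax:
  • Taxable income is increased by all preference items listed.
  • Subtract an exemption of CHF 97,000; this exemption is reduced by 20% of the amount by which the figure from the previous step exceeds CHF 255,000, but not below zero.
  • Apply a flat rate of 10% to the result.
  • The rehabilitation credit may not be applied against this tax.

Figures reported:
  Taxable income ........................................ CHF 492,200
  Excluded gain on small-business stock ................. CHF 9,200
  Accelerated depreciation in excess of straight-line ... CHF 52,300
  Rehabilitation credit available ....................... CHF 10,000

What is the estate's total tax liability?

Regular tax:
  CHF 452,000 × 15% = CHF 67,800
  CHF 40,200 × 28% = CHF 11,256
  → CHF 79,056
  Less rehabilitation credit CHF 10,000 → CHF 69,056

Minimum tax:
  Adjusted income: CHF 492,200 + CHF 9,200 + CHF 52,300 = CHF 553,700
  Exemption: CHF 97,000 − 20% × (CHF 553,700 − CHF 255,000) = CHF 97,000 − CHF 59,740 = CHF 37,260
  Base: CHF 553,700 − CHF 37,260 = CHF 516,440
  CHF 516,440 × 10% = CHF 51,644

CHF 69,056 > CHF 51,644, so the regular tax governs.

CHF 69,056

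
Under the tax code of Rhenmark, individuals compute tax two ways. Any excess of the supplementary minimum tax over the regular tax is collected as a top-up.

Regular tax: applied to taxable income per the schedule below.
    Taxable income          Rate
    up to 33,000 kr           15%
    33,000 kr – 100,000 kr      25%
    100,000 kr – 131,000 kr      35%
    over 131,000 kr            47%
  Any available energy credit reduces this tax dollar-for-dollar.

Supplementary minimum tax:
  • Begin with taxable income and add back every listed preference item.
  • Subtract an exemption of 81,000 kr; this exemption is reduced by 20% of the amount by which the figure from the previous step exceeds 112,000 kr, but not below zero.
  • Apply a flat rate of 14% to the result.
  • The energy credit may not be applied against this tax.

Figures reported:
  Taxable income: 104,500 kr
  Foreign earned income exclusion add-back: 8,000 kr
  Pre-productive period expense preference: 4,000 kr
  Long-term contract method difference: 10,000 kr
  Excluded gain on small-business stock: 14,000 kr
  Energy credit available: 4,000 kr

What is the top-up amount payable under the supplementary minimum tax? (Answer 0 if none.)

Regular tax:
  33,000 kr × 15% = 4,950 kr
  67,000 kr × 25% = 16,750 kr
  4,500 kr × 35% = 1,575 kr
  → 23,275 kr
  Less energy credit 4,000 kr → 19,275 kr

Supplementary minimum tax:
  Adjusted income: 104,500 kr + 8,000 kr + 4,000 kr + 10,000 kr + 14,000 kr = 140,500 kr
  Exemption: 81,000 kr − 20% × (140,500 kr − 112,000 kr) = 81,000 kr − 5,700 kr = 75,300 kr
  Base: 140,500 kr − 75,300 kr = 65,200 kr
  65,200 kr × 14% = 9,128 kr

9,128 kr ≤ 19,275 kr, so no add-on is due.

0 kr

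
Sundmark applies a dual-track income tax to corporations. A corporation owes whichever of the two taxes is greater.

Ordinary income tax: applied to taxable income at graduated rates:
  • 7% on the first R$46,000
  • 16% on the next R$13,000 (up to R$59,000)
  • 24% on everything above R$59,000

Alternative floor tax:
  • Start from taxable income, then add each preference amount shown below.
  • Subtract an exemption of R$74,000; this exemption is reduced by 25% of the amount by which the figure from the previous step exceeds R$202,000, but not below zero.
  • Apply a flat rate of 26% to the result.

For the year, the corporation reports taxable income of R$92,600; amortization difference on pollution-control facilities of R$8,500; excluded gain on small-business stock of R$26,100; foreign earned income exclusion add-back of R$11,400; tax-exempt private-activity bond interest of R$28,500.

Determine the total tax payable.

R$24,206

Alternative floor tax:
  Adjusted income: R$92,600 + R$8,500 + R$26,100 + R$11,400 + R$28,500 = R$167,100
  Exemption: R$167,100 ≤ R$202,000, so full R$74,000 applies
  Base: R$167,100 − R$74,000 = R$93,100
  R$93,100 × 26% = R$24,206

Ordinary income tax:
  R$46,000 × 7% = R$3,220
  R$13,000 × 16% = R$2,080
  R$33,600 × 24% = R$8,064
  → R$13,364

R$24,206 > R$13,364, so the alternative floor tax is the binding amount.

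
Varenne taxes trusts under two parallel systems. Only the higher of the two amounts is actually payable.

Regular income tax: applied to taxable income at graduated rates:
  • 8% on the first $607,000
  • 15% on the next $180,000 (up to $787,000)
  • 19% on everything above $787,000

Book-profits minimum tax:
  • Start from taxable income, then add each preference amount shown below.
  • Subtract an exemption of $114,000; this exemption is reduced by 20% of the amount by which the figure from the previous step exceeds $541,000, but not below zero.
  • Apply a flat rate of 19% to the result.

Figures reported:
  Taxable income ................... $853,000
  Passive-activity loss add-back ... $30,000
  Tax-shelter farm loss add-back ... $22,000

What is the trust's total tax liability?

Book-profits minimum tax:
  Adjusted income: $853,000 + $30,000 + $22,000 = $905,000
  Exemption: $114,000 − 20% × ($905,000 − $541,000) = $114,000 − $72,800 = $41,200
  Base: $905,000 − $41,200 = $863,800
  $863,800 × 19% = $164,122

Regular income tax:
  $607,000 × 8% = $48,560
  $180,000 × 15% = $27,000
  $66,000 × 19% = $12,540
  → $88,100

$164,122 > $88,100, so the book-profits minimum tax is the binding amount.

$164,122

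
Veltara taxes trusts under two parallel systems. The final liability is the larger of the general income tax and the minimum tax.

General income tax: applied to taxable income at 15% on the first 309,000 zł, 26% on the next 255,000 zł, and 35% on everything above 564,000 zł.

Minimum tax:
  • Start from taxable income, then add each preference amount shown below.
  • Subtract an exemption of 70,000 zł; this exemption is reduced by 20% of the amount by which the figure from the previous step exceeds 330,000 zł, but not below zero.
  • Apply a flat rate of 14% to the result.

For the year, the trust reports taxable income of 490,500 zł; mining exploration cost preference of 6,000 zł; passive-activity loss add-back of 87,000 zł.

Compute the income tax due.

Minimum tax:
  Adjusted income: 490,500 zł + 6,000 zł + 87,000 zł = 583,500 zł
  Exemption: 70,000 zł − 20% × (583,500 zł − 330,000 zł) = 70,000 zł − 50,700 zł = 19,300 zł
  Base: 583,500 zł − 19,300 zł = 564,200 zł
  564,200 zł × 14% = 78,988 zł

General income tax:
  309,000 zł × 15% = 46,350 zł
  181,500 zł × 26% = 47,190 zł
  → 93,540 zł

93,540 zł > 78,988 zł, so the general income tax governs.

93,540 zł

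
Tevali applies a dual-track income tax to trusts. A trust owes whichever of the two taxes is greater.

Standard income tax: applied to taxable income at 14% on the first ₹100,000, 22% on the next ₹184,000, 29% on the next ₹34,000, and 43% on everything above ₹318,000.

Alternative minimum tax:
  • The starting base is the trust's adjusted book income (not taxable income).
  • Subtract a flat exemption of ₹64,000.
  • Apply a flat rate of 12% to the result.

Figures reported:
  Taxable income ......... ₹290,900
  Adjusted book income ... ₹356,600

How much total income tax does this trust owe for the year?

₹56,481

Alternative minimum tax:
  Base (adjusted book income): ₹356,600
  Less exemption ₹64,000 → base ₹292,600
  ₹292,600 × 12% = ₹35,112

Standard income tax:
  ₹100,000 × 14% = ₹14,000
  ₹184,000 × 22% = ₹40,480
  ₹6,900 × 29% = ₹2,001
  → ₹56,481

₹56,481 > ₹35,112, so the standard income tax governs.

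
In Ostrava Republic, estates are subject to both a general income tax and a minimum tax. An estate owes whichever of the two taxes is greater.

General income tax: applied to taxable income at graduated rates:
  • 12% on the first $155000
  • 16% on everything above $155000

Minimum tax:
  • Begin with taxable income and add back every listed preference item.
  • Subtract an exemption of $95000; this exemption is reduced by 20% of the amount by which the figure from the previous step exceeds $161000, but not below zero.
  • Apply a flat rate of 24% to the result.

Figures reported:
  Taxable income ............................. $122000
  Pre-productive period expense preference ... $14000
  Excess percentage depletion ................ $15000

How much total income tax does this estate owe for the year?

Minimum tax:
  Adjusted income: $122000 + $14000 + $15000 = $151000
  Exemption: $151000 ≤ $161000, so full $95000 applies
  Base: $151000 − $95000 = $56000
  $56000 × 24% = $13440

General income tax:
  $122000 × 12% = $14640

$14640 > $13440, so the general income tax governs.

$14640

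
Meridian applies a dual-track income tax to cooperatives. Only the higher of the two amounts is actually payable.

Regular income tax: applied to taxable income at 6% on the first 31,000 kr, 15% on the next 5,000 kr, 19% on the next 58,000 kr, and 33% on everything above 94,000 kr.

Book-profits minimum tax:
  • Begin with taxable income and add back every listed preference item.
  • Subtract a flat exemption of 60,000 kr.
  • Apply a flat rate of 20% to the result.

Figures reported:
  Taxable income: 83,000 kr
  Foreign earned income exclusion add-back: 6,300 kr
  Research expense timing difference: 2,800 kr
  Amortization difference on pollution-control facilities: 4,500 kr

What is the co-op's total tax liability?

11,540 kr

Regular income tax:
  31,000 kr × 6% = 1,860 kr
  5,000 kr × 15% = 750 kr
  47,000 kr × 19% = 8,930 kr
  → 11,540 kr

Book-profits minimum tax:
  Adjusted income: 83,000 kr + 6,300 kr + 2,800 kr + 4,500 kr = 96,600 kr
  Less exemption 60,000 kr → base 36,600 kr
  36,600 kr × 20% = 7,320 kr

11,540 kr > 7,320 kr, so the regular income tax governs.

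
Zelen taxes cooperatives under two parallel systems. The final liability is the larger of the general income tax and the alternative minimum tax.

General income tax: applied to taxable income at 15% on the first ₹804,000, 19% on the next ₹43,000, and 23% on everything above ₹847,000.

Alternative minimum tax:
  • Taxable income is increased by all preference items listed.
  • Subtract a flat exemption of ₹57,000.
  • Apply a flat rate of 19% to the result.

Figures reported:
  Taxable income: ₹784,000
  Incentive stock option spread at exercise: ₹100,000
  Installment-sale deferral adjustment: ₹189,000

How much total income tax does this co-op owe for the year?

₹193,040

General income tax:
  ₹784,000 × 15% = ₹117,600

Alternative minimum tax:
  Adjusted income: ₹784,000 + ₹100,000 + ₹189,000 = ₹1,073,000
  Less exemption ₹57,000 → base ₹1,016,000
  ₹1,016,000 × 19% = ₹193,040

₹193,040 > ₹117,600, so the alternative minimum tax is the binding amount.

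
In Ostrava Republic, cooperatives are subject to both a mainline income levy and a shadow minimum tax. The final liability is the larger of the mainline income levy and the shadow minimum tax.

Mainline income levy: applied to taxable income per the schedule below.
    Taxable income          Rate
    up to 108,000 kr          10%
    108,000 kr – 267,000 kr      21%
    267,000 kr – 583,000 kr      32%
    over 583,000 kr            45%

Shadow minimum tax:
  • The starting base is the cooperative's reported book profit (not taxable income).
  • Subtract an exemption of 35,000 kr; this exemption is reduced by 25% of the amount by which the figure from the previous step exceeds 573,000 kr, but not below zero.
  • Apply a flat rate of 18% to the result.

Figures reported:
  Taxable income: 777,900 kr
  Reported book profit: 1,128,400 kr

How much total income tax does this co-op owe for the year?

Shadow minimum tax:
  Base (reported book profit): 1,128,400 kr
  Exemption: 25% × (1,128,400 kr − 573,000 kr) = 138,850 kr ≥ 35,000 kr, so the exemption is fully phased out
  Base: 1,128,400 kr − 0 kr = 1,128,400 kr
  1,128,400 kr × 18% = 203,112 kr

Mainline income levy:
  108,000 kr × 10% = 10,800 kr
  159,000 kr × 21% = 33,390 kr
  316,000 kr × 32% = 101,120 kr
  194,900 kr × 45% = 87,705 kr
  → 233,015 kr

233,015 kr > 203,112 kr, so the mainline income levy governs.

233,015 kr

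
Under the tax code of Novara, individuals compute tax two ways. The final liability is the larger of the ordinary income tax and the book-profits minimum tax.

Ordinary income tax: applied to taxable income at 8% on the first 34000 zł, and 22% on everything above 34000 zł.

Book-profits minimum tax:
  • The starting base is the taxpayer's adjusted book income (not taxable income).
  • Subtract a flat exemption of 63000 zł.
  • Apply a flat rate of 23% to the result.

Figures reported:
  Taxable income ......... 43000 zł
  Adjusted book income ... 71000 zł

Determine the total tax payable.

4700 zł

Book-profits minimum tax:
  Base (adjusted book income): 71000 zł
  Less exemption 63000 zł → base 8000 zł
  8000 zł × 23% = 1840 zł

Ordinary income tax:
  34000 zł × 8% = 2720 zł
  9000 zł × 22% = 1980 zł
  → 4700 zł

4700 zł > 1840 zł, so the ordinary income tax governs.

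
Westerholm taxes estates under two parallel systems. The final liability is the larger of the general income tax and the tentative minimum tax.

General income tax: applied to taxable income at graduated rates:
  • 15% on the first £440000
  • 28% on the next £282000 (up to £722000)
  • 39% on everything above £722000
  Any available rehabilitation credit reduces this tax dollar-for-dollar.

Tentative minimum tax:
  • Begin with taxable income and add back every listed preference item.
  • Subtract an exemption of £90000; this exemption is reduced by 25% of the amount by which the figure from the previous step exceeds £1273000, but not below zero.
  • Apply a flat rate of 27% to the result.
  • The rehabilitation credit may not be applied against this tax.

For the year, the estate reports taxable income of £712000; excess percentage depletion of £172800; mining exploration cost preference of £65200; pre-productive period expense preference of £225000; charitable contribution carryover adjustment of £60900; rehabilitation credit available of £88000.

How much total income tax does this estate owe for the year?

Tentative minimum tax:
  Adjusted income: £712000 + £172800 + £65200 + £225000 + £60900 = £1235900
  Exemption: £1235900 ≤ £1273000, so full £90000 applies
  Base: £1235900 − £90000 = £1145900
  £1145900 × 27% = £309393

General income tax:
  £440000 × 15% = £66000
  £272000 × 28% = £76160
  → £142160
  Less rehabilitation credit £88000 → £54160

£309393 > £54160, so the tentative minimum tax is the binding amount.

£309393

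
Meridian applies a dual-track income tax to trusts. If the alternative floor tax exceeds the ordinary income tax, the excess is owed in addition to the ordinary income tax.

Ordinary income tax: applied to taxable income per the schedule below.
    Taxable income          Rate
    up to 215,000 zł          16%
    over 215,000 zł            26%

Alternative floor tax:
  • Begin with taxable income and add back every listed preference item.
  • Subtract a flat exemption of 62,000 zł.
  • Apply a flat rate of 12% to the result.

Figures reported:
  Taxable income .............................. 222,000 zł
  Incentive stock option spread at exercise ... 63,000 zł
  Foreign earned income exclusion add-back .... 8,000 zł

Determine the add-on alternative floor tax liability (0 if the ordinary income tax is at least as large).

0 zł

Alternative floor tax:
  Adjusted income: 222,000 zł + 63,000 zł + 8,000 zł = 293,000 zł
  Less exemption 62,000 zł → base 231,000 zł
  231,000 zł × 12% = 27,720 zł

Ordinary income tax:
  215,000 zł × 16% = 34,400 zł
  7,000 zł × 26% = 1,820 zł
  → 36,220 zł

27,720 zł ≤ 36,220 zł, so no add-on is due.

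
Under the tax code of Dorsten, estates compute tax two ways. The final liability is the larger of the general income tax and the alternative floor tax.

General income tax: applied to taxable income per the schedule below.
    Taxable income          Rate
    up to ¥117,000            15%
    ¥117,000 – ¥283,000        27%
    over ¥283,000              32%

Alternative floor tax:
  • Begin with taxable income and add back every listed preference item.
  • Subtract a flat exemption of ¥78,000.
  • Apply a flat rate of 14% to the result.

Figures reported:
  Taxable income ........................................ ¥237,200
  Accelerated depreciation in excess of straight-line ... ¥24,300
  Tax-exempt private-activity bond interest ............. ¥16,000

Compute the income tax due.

General income tax:
  ¥117,000 × 15% = ¥17,550
  ¥120,200 × 27% = ¥32,454
  → ¥50,004

Alternative floor tax:
  Adjusted income: ¥237,200 + ¥24,300 + ¥16,000 = ¥277,500
  Less exemption ¥78,000 → base ¥199,500
  ¥199,500 × 14% = ¥27,930

¥50,004 > ¥27,930, so the general income tax governs.

¥50,004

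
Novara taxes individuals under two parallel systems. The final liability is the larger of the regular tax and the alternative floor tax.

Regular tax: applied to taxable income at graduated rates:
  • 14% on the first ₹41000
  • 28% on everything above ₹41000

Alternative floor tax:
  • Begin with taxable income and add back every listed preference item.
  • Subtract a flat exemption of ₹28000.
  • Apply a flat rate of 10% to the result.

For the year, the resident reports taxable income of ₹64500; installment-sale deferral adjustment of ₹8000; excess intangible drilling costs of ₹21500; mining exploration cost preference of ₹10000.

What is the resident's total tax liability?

Regular tax:
  ₹41000 × 14% = ₹5740
  ₹23500 × 28% = ₹6580
  → ₹12320

Alternative floor tax:
  Adjusted income: ₹64500 + ₹8000 + ₹21500 + ₹10000 = ₹104000
  Less exemption ₹28000 → base ₹76000
  ₹76000 × 10% = ₹7600

₹12320 > ₹7600, so the regular tax governs.

₹12320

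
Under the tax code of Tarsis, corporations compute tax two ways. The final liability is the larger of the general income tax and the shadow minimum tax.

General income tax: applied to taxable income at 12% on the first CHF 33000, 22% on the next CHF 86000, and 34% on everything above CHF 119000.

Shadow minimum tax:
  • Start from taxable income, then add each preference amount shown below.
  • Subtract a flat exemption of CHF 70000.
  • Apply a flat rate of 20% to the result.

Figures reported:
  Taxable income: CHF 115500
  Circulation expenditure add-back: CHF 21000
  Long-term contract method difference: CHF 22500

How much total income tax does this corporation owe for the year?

CHF 22110

Shadow minimum tax:
  Adjusted income: CHF 115500 + CHF 21000 + CHF 22500 = CHF 159000
  Less exemption CHF 70000 → base CHF 89000
  CHF 89000 × 20% = CHF 17800

General income tax:
  CHF 33000 × 12% = CHF 3960
  CHF 82500 × 22% = CHF 18150
  → CHF 22110

CHF 22110 > CHF 17800, so the general income tax governs.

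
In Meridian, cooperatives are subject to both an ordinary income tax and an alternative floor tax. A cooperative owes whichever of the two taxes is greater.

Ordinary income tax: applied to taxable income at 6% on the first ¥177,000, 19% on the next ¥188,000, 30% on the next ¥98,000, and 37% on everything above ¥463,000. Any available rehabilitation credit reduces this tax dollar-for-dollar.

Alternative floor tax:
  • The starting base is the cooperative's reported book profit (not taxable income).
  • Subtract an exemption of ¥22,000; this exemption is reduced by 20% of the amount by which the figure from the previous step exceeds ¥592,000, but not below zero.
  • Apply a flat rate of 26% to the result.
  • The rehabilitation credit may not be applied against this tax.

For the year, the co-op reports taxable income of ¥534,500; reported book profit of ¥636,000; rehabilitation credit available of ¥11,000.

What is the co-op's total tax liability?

Ordinary income tax:
  ¥177,000 × 6% = ¥10,620
  ¥188,000 × 19% = ¥35,720
  ¥98,000 × 30% = ¥29,400
  ¥71,500 × 37% = ¥26,455
  → ¥102,195
  Less rehabilitation credit ¥11,000 → ¥91,195

Alternative floor tax:
  Base (reported book profit): ¥636,000
  Exemption: ¥22,000 − 20% × (¥636,000 − ¥592,000) = ¥22,000 − ¥8,800 = ¥13,200
  Base: ¥636,000 − ¥13,200 = ¥622,800
  ¥622,800 × 26% = ¥161,928

¥161,928 > ¥91,195, so the alternative floor tax is the binding amount.

¥161,928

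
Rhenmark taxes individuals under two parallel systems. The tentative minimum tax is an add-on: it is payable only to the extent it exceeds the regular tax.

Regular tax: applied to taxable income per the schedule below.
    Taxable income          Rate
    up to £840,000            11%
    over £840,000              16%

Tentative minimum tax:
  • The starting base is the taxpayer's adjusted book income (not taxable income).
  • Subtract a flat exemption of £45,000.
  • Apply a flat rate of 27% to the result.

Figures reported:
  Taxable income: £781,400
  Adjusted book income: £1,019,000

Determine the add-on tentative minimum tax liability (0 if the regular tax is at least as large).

£177,026

Tentative minimum tax:
  Base (adjusted book income): £1,019,000
  Less exemption £45,000 → base £974,000
  £974,000 × 27% = £262,980

Regular tax:
  £781,400 × 11% = £85,954

Excess of tentative minimum tax over regular tax: £262,980 − £85,954 = £177,026.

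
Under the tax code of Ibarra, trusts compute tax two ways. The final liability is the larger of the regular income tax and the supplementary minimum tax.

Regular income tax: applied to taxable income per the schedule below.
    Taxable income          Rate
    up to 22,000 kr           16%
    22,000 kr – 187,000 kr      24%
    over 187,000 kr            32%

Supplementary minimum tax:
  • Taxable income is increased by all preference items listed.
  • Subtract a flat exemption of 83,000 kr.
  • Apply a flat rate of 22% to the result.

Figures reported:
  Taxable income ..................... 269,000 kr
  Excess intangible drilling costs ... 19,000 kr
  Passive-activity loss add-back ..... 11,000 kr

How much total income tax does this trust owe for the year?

Regular income tax:
  22,000 kr × 16% = 3,520 kr
  165,000 kr × 24% = 39,600 kr
  82,000 kr × 32% = 26,240 kr
  → 69,360 kr

Supplementary minimum tax:
  Adjusted income: 269,000 kr + 19,000 kr + 11,000 kr = 299,000 kr
  Less exemption 83,000 kr → base 216,000 kr
  216,000 kr × 22% = 47,520 kr

69,360 kr > 47,520 kr, so the regular income tax governs.

69,360 kr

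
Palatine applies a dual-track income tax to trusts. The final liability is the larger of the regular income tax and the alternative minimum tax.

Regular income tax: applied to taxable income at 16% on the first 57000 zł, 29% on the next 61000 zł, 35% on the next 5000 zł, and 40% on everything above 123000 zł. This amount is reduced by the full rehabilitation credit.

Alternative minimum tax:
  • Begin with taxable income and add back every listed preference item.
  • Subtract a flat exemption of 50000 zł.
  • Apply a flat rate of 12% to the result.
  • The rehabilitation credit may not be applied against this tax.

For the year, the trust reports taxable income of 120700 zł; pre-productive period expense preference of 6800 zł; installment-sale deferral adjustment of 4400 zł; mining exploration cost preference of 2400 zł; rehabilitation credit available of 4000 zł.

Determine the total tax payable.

Alternative minimum tax:
  Adjusted income: 120700 zł + 6800 zł + 4400 zł + 2400 zł = 134300 zł
  Less exemption 50000 zł → base 84300 zł
  84300 zł × 12% = 10116 zł

Regular income tax:
  57000 zł × 16% = 9120 zł
  61000 zł × 29% = 17690 zł
  2700 zł × 35% = 945 zł
  → 27755 zł
  Less rehabilitation credit 4000 zł → 23755 zł

23755 zł > 10116 zł, so the regular income tax governs.

23755 zł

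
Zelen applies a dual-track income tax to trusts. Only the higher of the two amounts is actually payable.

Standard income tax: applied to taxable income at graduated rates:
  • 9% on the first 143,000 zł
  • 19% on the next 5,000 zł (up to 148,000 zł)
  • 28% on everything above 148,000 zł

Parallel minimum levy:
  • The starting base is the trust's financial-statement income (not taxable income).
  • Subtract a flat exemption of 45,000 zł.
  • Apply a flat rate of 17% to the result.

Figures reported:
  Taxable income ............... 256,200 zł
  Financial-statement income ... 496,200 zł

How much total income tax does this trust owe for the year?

76,704 zł

Standard income tax:
  143,000 zł × 9% = 12,870 zł
  5,000 zł × 19% = 950 zł
  108,200 zł × 28% = 30,296 zł
  → 44,116 zł

Parallel minimum levy:
  Base (financial-statement income): 496,200 zł
  Less exemption 45,000 zł → base 451,200 zł
  451,200 zł × 17% = 76,704 zł

76,704 zł > 44,116 zł, so the parallel minimum levy is the binding amount.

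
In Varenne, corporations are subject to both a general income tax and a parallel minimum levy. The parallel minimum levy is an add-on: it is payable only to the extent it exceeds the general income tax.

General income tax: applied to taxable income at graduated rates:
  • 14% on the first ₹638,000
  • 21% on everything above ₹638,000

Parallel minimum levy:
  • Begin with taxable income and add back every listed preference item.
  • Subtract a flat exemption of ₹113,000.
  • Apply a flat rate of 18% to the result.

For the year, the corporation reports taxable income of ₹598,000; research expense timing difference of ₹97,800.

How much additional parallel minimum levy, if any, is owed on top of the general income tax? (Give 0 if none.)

Parallel minimum levy:
  Adjusted income: ₹598,000 + ₹97,800 = ₹695,800
  Less exemption ₹113,000 → base ₹582,800
  ₹582,800 × 18% = ₹104,904

General income tax:
  ₹598,000 × 14% = ₹83,720

Excess of parallel minimum levy over general income tax: ₹104,904 − ₹83,720 = ₹21,184.

₹21,184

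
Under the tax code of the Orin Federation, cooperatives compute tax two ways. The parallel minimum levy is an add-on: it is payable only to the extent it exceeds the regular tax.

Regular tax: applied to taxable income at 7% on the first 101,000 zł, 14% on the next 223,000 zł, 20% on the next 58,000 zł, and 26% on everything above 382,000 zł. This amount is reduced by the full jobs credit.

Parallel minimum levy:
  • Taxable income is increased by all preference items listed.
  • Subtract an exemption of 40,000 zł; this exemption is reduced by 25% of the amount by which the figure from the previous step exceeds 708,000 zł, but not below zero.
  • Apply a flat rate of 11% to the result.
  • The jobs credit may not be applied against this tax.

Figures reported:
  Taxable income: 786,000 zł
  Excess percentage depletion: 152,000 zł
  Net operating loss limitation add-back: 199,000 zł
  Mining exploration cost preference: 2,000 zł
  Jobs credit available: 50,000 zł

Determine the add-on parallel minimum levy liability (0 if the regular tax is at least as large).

20,360 zł

Parallel minimum levy:
  Adjusted income: 786,000 zł + 152,000 zł + 199,000 zł + 2,000 zł = 1,139,000 zł
  Exemption: 25% × (1,139,000 zł − 708,000 zł) = 107,750 zł ≥ 40,000 zł, so the exemption is fully phased out
  Base: 1,139,000 zł − 0 zł = 1,139,000 zł
  1,139,000 zł × 11% = 125,290 zł

Regular tax:
  101,000 zł × 7% = 7,070 zł
  223,000 zł × 14% = 31,220 zł
  58,000 zł × 20% = 11,600 zł
  404,000 zł × 26% = 105,040 zł
  → 154,930 zł
  Less jobs credit 50,000 zł → 104,930 zł

Excess of parallel minimum levy over regular tax: 125,290 zł − 104,930 zł = 20,360 zł.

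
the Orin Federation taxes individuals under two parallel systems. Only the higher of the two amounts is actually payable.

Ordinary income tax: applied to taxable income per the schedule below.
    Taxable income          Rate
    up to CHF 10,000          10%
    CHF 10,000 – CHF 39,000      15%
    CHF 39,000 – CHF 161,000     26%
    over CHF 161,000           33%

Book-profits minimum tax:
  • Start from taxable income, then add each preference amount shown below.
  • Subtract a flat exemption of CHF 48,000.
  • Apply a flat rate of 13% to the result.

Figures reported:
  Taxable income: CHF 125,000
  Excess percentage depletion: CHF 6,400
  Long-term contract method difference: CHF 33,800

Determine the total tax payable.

CHF 27,710

Book-profits minimum tax:
  Adjusted income: CHF 125,000 + CHF 6,400 + CHF 33,800 = CHF 165,200
  Less exemption CHF 48,000 → base CHF 117,200
  CHF 117,200 × 13% = CHF 15,236

Ordinary income tax:
  CHF 10,000 × 10% = CHF 1,000
  CHF 29,000 × 15% = CHF 4,350
  CHF 86,000 × 26% = CHF 22,360
  → CHF 27,710

CHF 27,710 > CHF 15,236, so the ordinary income tax governs.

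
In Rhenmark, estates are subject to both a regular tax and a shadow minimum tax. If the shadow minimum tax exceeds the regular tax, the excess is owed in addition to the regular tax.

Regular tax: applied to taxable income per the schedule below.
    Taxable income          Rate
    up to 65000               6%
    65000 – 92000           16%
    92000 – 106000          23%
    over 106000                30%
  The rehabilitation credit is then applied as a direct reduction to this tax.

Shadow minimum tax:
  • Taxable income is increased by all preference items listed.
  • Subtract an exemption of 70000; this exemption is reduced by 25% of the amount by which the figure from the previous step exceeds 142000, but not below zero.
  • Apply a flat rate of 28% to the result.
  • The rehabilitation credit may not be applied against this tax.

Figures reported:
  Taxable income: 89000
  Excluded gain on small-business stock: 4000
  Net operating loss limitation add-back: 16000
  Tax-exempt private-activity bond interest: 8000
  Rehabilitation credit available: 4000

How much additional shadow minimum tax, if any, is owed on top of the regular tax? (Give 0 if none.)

9420

Shadow minimum tax:
  Adjusted income: 89000 + 4000 + 16000 + 8000 = 117000
  Exemption: 117000 ≤ 142000, so full 70000 applies
  Base: 117000 − 70000 = 47000
  47000 × 28% = 13160

Regular tax:
  65000 × 6% = 3900
  24000 × 16% = 3840
  → 7740
  Less rehabilitation credit 4000 → 3740

Excess of shadow minimum tax over regular tax: 13160 − 3740 = 9420.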